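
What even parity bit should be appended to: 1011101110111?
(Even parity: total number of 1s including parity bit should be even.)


Number of 1s in data: 10
Parity bit: 0

0


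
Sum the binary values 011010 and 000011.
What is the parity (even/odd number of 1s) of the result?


011010 = 26
000011 = 3
Sum = 29 = 11101
1s count = 4

even parity (4 ones in 11101)


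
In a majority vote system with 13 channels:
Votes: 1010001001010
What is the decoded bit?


Ones: 5 out of 13
Threshold: 7

0 (5/13 voted 1)


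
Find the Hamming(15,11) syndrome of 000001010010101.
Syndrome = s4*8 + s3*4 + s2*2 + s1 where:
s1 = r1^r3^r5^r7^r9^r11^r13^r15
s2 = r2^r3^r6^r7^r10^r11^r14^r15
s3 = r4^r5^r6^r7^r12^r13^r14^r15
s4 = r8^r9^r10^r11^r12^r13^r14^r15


s1=1, s2=1, s3=1, s4=0

Syndrome = 7 (error at position 7)


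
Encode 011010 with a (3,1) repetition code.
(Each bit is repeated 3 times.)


Each bit -> 3 copies

000111111000111000


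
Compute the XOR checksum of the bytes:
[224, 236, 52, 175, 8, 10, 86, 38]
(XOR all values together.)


XOR chain: 224 ^ 236 ^ 52 ^ 175 ^ 8 ^ 10 ^ 86 ^ 38 = 229

229


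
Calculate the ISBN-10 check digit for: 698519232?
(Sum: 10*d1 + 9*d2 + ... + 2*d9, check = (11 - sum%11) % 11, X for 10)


Weighted sum: 312
312 mod 11 = 4

Check digit: 7


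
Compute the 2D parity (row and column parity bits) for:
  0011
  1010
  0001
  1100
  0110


Row parities: 00100
Column parities: 0010

Row P: 00100, Col P: 0010, Corner: 1


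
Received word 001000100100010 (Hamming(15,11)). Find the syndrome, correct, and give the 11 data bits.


Syndrome = 0: no error detected

Data: 10010100010 (no errors)


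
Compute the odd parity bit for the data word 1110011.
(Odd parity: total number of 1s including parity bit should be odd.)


Number of 1s in data: 5
Parity bit: 0

0


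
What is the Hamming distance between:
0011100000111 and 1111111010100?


XOR: 1100011010011
Count of 1s: 7

7


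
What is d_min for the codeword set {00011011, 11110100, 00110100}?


Comparing all pairs, minimum distance: 2
Can detect 1 errors, correct 0 errors

2


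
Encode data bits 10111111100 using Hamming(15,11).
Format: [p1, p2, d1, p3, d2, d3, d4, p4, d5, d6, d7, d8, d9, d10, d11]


Parity bits: p1=1, p2=1, p3=0, p4=1

111001111111100


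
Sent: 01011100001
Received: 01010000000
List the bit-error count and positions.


XOR: 00001100001

3 error(s) at position(s): 4, 5, 10


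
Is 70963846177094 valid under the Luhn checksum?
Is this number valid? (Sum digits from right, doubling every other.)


Luhn sum = 75
75 mod 10 = 5

Invalid (Luhn sum mod 10 = 5)


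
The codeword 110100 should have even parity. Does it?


Number of 1s: 3

No, parity error (3 ones)


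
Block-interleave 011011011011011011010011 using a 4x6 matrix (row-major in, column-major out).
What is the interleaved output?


Matrix:
  011011
  011011
  011011
  010011
Read columns: 000011111110000011111111

000011111110000011111111


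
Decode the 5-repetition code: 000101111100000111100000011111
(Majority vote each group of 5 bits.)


Groups: 00010, 11111, 00000, 11110, 00000, 11111
Majority votes: 010101

010101


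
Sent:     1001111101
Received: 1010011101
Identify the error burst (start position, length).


XOR: 0011100000

Burst at position 2, length 3


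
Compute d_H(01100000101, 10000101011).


XOR: 11100101110
Count of 1s: 7

7


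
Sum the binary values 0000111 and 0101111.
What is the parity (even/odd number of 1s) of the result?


0000111 = 7
0101111 = 47
Sum = 54 = 110110
1s count = 4

even parity (4 ones in 110110)


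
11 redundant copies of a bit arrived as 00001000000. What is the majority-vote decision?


Ones: 1 out of 11
Threshold: 6

0 (1/11 voted 1)


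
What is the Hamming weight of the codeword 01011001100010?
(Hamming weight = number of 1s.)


Counting 1s in 01011001100010

6


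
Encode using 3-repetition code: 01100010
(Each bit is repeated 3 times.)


Each bit -> 3 copies

000111111000000000111000


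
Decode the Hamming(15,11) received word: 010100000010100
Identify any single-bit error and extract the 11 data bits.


Syndrome = 0: no error detected

Data: 00000010100 (no errors)


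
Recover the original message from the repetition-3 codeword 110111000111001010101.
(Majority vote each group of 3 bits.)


Groups: 110, 111, 000, 111, 001, 010, 101
Majority votes: 1101001

1101001


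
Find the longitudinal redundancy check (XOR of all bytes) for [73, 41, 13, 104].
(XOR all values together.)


XOR chain: 73 ^ 41 ^ 13 ^ 104 = 5

5


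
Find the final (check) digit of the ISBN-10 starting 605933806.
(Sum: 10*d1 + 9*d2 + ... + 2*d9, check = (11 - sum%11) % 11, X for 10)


Weighted sum: 240
240 mod 11 = 9

Check digit: 2


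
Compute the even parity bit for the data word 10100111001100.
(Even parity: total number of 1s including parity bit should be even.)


Number of 1s in data: 7
Parity bit: 1

1


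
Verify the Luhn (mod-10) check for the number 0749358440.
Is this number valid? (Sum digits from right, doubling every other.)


Luhn sum = 54
54 mod 10 = 4

Invalid (Luhn sum mod 10 = 4)


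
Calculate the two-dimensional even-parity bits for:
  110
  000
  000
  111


Row parities: 0001
Column parities: 001

Row P: 0001, Col P: 001, Corner: 1


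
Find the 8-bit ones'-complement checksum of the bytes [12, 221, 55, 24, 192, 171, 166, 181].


Sum = 1022 mod 256 = 254
Complement = 1

1


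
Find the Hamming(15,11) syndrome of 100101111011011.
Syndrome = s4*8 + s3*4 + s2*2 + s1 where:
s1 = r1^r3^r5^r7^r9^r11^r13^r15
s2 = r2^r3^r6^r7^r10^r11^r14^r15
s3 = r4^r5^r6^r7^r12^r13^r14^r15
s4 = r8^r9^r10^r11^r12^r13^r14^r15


s1=1, s2=1, s3=0, s4=0

Syndrome = 3 (error at position 3)


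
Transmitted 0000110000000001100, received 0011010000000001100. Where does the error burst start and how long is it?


XOR: 0011100000000000000

Burst at position 2, length 3


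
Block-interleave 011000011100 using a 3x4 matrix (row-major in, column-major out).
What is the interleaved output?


Matrix:
  0110
  0001
  1100
Read columns: 001101100010

001101100010


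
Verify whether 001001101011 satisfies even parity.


Number of 1s: 6

Yes, parity is correct (6 ones)


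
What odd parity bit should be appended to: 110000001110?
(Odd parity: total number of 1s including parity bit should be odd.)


Number of 1s in data: 5
Parity bit: 0

0


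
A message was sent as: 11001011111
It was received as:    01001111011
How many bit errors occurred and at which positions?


XOR: 10000100100

3 error(s) at position(s): 0, 5, 8


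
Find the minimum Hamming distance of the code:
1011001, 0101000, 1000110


Comparing all pairs, minimum distance: 4
Can detect 3 errors, correct 1 errors

4


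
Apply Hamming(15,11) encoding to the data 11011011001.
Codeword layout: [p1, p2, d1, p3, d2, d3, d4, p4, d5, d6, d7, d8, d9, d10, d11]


Parity bits: p1=0, p2=0, p3=0, p4=0

001010101011001


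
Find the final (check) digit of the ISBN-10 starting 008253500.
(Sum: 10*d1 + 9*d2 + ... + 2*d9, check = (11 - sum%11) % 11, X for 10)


Weighted sum: 143
143 mod 11 = 0

Check digit: 0


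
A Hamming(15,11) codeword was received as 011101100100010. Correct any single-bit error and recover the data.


Syndrome = 0: no error detected

Data: 10110100010 (no errors)


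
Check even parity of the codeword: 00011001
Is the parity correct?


Number of 1s: 3

No, parity error (3 ones)


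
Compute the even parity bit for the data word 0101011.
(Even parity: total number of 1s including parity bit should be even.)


Number of 1s in data: 4
Parity bit: 0

0


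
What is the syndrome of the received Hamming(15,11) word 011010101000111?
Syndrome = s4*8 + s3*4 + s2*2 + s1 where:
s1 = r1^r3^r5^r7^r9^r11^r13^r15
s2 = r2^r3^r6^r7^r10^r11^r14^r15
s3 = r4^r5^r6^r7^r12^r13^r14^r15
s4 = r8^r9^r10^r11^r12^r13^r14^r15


s1=0, s2=1, s3=1, s4=0

Syndrome = 6 (error at position 6)


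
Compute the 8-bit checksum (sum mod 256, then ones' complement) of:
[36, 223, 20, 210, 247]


Sum = 736 mod 256 = 224
Complement = 31

31


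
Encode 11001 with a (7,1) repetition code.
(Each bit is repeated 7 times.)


Each bit -> 7 copies

11111111111111000000000000001111111


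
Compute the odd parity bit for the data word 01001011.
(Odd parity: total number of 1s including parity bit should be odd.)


Number of 1s in data: 4
Parity bit: 1

1


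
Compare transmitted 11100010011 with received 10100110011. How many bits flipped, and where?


XOR: 01000100000

2 error(s) at position(s): 1, 5


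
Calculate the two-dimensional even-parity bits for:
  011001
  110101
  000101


Row parities: 100
Column parities: 101001

Row P: 100, Col P: 101001, Corner: 1


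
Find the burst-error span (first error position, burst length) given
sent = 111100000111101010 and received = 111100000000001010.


XOR: 000000000111100000

Burst at position 9, length 4


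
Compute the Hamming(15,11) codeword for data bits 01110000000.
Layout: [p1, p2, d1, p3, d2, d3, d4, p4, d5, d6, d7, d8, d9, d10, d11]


Parity bits: p1=0, p2=0, p3=1, p4=0

000111100000000


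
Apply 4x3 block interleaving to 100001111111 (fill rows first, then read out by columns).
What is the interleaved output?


Matrix:
  100
  001
  111
  111
Read columns: 101100110111

101100110111


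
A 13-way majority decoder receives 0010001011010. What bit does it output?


Ones: 5 out of 13
Threshold: 7

0 (5/13 voted 1)


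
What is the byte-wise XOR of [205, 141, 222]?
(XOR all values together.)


XOR chain: 205 ^ 141 ^ 222 = 158

158


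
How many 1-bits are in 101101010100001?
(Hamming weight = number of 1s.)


Counting 1s in 101101010100001

7


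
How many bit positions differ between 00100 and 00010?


XOR: 00110
Count of 1s: 2

2


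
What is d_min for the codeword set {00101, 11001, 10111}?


Comparing all pairs, minimum distance: 2
Can detect 1 errors, correct 0 errors

2


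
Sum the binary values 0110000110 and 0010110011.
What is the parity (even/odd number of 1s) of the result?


0110000110 = 390
0010110011 = 179
Sum = 569 = 1000111001
1s count = 5

odd parity (5 ones in 1000111001)


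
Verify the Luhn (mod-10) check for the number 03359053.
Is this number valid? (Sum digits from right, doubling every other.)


Luhn sum = 27
27 mod 10 = 7

Invalid (Luhn sum mod 10 = 7)


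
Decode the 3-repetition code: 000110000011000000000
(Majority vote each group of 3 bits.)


Groups: 000, 110, 000, 011, 000, 000, 000
Majority votes: 0101000

0101000


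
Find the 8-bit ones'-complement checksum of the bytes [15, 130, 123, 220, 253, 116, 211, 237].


Sum = 1305 mod 256 = 25
Complement = 230

230


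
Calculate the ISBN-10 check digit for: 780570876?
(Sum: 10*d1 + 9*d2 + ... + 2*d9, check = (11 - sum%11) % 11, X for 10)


Weighted sum: 284
284 mod 11 = 9

Check digit: 2


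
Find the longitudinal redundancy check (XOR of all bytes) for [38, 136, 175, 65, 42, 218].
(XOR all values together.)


XOR chain: 38 ^ 136 ^ 175 ^ 65 ^ 42 ^ 218 = 176

176


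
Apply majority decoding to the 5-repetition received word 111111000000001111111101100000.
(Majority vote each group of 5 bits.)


Groups: 11111, 10000, 00001, 11111, 11011, 00000
Majority votes: 100110

100110


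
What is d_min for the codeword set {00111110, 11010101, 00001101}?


Comparing all pairs, minimum distance: 4
Can detect 3 errors, correct 1 errors

4


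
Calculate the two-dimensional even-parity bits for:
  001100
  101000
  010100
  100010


Row parities: 0000
Column parities: 010010

Row P: 0000, Col P: 010010, Corner: 0


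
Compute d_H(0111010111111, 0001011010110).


XOR: 0110001101001
Count of 1s: 6

6


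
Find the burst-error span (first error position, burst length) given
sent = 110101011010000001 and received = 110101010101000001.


XOR: 000000001111000000

Burst at position 8, length 4


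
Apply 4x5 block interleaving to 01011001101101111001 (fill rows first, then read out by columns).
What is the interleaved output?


Matrix:
  01011
  00110
  11011
  11001
Read columns: 00111011010011101011

00111011010011101011


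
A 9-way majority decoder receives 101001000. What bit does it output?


Ones: 3 out of 9
Threshold: 5

0 (3/9 voted 1)


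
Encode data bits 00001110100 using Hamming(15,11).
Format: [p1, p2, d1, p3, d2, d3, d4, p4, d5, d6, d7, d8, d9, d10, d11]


Parity bits: p1=1, p2=0, p3=1, p4=0

100100001110100


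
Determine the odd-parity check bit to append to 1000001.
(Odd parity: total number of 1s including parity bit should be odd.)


Number of 1s in data: 2
Parity bit: 1

1


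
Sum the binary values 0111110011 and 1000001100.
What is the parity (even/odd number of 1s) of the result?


0111110011 = 499
1000001100 = 524
Sum = 1023 = 1111111111
1s count = 10

even parity (10 ones in 1111111111)


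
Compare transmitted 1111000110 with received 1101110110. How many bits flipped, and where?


XOR: 0010110000

3 error(s) at position(s): 2, 4, 5


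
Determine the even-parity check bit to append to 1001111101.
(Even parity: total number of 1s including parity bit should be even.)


Number of 1s in data: 7
Parity bit: 1

1


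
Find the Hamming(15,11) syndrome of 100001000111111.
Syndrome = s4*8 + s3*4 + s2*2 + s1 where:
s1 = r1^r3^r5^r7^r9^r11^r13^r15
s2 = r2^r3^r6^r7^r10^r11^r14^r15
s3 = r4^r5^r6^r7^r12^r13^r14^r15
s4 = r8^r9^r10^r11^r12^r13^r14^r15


s1=0, s2=1, s3=1, s4=0

Syndrome = 6 (error at position 6)


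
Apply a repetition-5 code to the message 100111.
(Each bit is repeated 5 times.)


Each bit -> 5 copies

111110000000000111111111111111


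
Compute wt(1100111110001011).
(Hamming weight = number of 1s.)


Counting 1s in 1100111110001011

10


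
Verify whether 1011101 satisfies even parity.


Number of 1s: 5

No, parity error (5 ones)


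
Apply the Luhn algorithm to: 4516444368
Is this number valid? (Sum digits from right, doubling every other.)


Luhn sum = 55
55 mod 10 = 5

Invalid (Luhn sum mod 10 = 5)


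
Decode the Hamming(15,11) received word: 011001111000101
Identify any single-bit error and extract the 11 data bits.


Syndrome = 3: error at position 3

Data: 00111000101 (corrected bit 3)


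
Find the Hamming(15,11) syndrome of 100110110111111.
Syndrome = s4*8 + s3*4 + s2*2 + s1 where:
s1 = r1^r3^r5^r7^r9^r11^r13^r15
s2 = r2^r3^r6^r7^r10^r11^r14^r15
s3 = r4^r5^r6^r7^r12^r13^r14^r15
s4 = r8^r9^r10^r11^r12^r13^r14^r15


s1=0, s2=1, s3=1, s4=1

Syndrome = 14 (error at position 14)


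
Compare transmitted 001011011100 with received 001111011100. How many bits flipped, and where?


XOR: 000100000000

1 error(s) at position(s): 3


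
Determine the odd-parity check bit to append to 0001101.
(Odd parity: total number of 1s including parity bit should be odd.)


Number of 1s in data: 3
Parity bit: 0

0


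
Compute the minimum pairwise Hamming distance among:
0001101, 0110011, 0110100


Comparing all pairs, minimum distance: 3
Can detect 2 errors, correct 1 errors

3


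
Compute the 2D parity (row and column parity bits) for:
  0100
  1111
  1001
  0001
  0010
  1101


Row parities: 100111
Column parities: 1100

Row P: 100111, Col P: 1100, Corner: 0


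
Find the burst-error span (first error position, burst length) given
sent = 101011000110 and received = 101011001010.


XOR: 000000001100

Burst at position 8, length 2


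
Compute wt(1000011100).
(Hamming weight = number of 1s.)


Counting 1s in 1000011100

4


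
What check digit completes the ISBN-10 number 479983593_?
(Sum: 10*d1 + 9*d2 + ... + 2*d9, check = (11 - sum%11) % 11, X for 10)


Weighted sum: 354
354 mod 11 = 2

Check digit: 9


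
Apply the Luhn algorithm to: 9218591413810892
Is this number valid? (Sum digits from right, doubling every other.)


Luhn sum = 69
69 mod 10 = 9

Invalid (Luhn sum mod 10 = 9)


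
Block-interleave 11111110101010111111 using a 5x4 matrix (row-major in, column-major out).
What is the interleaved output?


Matrix:
  1111
  1110
  1010
  1011
  1111
Read columns: 11111110011111110011

11111110011111110011


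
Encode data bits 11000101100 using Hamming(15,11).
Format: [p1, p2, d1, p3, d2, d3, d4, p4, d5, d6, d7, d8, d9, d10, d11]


Parity bits: p1=1, p2=0, p3=1, p4=1

101110010101100


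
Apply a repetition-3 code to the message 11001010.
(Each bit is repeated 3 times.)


Each bit -> 3 copies

111111000000111000111000


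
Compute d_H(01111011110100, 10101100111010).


XOR: 11010111001110
Count of 1s: 9

9


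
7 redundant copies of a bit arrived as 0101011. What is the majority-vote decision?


Ones: 4 out of 7
Threshold: 4

1 (4/7 voted 1)


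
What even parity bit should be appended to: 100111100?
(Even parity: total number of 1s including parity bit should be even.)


Number of 1s in data: 5
Parity bit: 1

1


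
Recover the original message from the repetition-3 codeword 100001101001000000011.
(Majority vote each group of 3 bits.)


Groups: 100, 001, 101, 001, 000, 000, 011
Majority votes: 0010001

0010001


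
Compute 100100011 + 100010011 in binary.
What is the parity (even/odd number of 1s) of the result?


100100011 = 291
100010011 = 275
Sum = 566 = 1000110110
1s count = 5

odd parity (5 ones in 1000110110)


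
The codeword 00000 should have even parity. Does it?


Number of 1s: 0

Yes, parity is correct (0 ones)


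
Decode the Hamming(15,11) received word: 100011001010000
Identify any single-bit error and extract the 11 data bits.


Syndrome = 0: no error detected

Data: 01101010000 (no errors)


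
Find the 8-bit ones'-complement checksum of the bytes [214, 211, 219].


Sum = 644 mod 256 = 132
Complement = 123

123


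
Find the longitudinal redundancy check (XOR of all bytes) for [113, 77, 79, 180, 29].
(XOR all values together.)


XOR chain: 113 ^ 77 ^ 79 ^ 180 ^ 29 = 218

218


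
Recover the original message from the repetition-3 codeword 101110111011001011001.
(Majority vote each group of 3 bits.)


Groups: 101, 110, 111, 011, 001, 011, 001
Majority votes: 1111010

1111010


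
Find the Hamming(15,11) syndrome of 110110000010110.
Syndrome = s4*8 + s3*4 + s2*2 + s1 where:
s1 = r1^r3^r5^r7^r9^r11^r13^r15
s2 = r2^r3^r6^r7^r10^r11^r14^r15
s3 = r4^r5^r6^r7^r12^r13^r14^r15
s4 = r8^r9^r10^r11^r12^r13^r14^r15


s1=0, s2=1, s3=0, s4=1

Syndrome = 10 (error at position 10)


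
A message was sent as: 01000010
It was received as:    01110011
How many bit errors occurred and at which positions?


XOR: 00110001

3 error(s) at position(s): 2, 3, 7


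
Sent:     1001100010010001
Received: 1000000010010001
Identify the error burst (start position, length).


XOR: 0001100000000000

Burst at position 3, length 2


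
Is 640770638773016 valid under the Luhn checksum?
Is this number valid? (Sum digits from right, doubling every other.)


Luhn sum = 72
72 mod 10 = 2

Invalid (Luhn sum mod 10 = 2)


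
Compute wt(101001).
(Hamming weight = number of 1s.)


Counting 1s in 101001

3


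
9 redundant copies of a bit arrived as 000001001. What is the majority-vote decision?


Ones: 2 out of 9
Threshold: 5

0 (2/9 voted 1)


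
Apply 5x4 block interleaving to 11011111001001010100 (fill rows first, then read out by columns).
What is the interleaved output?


Matrix:
  1101
  1111
  0010
  0101
  0100
Read columns: 11000110110110011010

11000110110110011010


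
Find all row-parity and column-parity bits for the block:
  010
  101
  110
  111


Row parities: 1001
Column parities: 110

Row P: 1001, Col P: 110, Corner: 0


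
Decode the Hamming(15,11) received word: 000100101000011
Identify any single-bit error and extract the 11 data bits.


Syndrome = 11: error at position 11

Data: 00011010011 (corrected bit 11)


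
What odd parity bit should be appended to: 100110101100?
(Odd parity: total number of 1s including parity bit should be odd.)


Number of 1s in data: 6
Parity bit: 1

1


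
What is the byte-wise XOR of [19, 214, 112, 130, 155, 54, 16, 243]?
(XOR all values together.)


XOR chain: 19 ^ 214 ^ 112 ^ 130 ^ 155 ^ 54 ^ 16 ^ 243 = 121

121


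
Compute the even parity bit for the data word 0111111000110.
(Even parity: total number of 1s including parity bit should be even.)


Number of 1s in data: 8
Parity bit: 0

0


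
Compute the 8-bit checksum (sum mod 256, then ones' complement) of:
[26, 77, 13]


Sum = 116 mod 256 = 116
Complement = 139

139


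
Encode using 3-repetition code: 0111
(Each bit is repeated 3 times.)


Each bit -> 3 copies

000111111111


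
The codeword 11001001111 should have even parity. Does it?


Number of 1s: 7

No, parity error (7 ones)


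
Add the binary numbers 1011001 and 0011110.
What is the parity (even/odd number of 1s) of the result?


1011001 = 89
0011110 = 30
Sum = 119 = 1110111
1s count = 6

even parity (6 ones in 1110111)


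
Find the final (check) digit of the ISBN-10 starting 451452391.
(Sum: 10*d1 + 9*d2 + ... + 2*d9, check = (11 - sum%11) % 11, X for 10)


Weighted sum: 202
202 mod 11 = 4

Check digit: 7


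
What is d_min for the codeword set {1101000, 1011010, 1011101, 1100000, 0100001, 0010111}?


Comparing all pairs, minimum distance: 1
Can detect 0 errors, correct 0 errors

1


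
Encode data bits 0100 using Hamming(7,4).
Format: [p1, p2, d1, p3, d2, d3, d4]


Parity bits: p1=1, p2=0, p3=1

1001100


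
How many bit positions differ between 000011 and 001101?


XOR: 001110
Count of 1s: 3

3


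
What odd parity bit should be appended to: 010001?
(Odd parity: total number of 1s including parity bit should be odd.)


Number of 1s in data: 2
Parity bit: 1

1


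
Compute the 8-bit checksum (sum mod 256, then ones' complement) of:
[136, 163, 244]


Sum = 543 mod 256 = 31
Complement = 224

224


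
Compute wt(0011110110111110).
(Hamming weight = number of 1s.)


Counting 1s in 0011110110111110

11


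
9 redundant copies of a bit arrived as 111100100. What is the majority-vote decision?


Ones: 5 out of 9
Threshold: 5

1 (5/9 voted 1)


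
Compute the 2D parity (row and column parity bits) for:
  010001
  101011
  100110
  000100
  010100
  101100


Row parities: 001101
Column parities: 100000

Row P: 001101, Col P: 100000, Corner: 1


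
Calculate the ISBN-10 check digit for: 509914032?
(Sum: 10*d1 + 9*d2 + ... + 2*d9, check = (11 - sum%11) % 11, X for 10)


Weighted sum: 224
224 mod 11 = 4

Check digit: 7


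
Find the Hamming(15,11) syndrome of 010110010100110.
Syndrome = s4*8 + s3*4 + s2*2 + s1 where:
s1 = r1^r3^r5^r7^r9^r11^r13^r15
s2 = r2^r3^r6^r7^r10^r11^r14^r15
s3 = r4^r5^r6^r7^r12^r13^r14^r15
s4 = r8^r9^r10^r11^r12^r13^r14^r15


s1=0, s2=1, s3=0, s4=0

Syndrome = 2 (error at position 2)


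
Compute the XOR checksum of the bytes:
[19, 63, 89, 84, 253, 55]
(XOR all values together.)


XOR chain: 19 ^ 63 ^ 89 ^ 84 ^ 253 ^ 55 = 235

235


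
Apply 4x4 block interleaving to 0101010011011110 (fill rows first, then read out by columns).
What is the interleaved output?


Matrix:
  0101
  0100
  1101
  1110
Read columns: 0011111100011010

0011111100011010


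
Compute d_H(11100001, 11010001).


XOR: 00110000
Count of 1s: 2

2


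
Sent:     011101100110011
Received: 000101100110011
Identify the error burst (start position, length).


XOR: 011000000000000

Burst at position 1, length 2


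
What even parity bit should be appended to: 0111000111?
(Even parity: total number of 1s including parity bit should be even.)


Number of 1s in data: 6
Parity bit: 0

0


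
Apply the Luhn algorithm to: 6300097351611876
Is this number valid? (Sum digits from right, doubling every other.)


Luhn sum = 50
50 mod 10 = 0

Valid (Luhn sum mod 10 = 0)


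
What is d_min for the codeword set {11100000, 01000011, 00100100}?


Comparing all pairs, minimum distance: 3
Can detect 2 errors, correct 1 errors

3


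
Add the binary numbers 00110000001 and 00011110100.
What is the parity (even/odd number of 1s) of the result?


00110000001 = 385
00011110100 = 244
Sum = 629 = 1001110101
1s count = 6

even parity (6 ones in 1001110101)


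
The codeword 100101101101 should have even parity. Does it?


Number of 1s: 7

No, parity error (7 ones)


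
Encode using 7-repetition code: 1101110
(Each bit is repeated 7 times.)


Each bit -> 7 copies

1111111111111100000001111111111111111111110000000


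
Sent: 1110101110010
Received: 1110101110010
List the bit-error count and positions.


XOR: 0000000000000

0 errors (received matches sent)


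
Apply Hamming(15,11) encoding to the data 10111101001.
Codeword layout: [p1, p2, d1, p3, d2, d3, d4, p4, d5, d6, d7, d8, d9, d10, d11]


Parity bits: p1=0, p2=1, p3=0, p4=0

011001101101001


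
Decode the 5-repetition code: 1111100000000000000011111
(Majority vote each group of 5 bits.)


Groups: 11111, 00000, 00000, 00000, 11111
Majority votes: 10001

10001


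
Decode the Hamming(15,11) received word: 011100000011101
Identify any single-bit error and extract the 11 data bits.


Syndrome = 0: no error detected

Data: 10000011101 (no errors)


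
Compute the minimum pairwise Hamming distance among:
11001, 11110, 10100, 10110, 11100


Comparing all pairs, minimum distance: 1
Can detect 0 errors, correct 0 errors

1


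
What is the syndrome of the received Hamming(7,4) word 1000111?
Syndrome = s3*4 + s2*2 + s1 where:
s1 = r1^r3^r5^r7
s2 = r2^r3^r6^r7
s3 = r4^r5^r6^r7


s1=1, s2=0, s3=1

Syndrome = 5 (error at position 5)


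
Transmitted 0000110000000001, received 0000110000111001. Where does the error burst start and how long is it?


XOR: 0000000000111000

Burst at position 10, length 3


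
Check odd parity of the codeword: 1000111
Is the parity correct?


Number of 1s: 4

No, parity error (4 ones)


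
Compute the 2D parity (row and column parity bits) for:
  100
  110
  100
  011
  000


Row parities: 10100
Column parities: 101

Row P: 10100, Col P: 101, Corner: 0


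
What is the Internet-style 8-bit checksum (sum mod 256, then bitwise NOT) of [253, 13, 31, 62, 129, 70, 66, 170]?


Sum = 794 mod 256 = 26
Complement = 229

229


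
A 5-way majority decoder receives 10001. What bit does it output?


Ones: 2 out of 5
Threshold: 3

0 (2/5 voted 1)


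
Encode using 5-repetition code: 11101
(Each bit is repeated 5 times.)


Each bit -> 5 copies

1111111111111110000011111


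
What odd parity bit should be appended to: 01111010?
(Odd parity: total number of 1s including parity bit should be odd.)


Number of 1s in data: 5
Parity bit: 0

0


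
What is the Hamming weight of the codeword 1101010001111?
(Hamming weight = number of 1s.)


Counting 1s in 1101010001111

8


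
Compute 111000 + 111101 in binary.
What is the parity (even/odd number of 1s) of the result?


111000 = 56
111101 = 61
Sum = 117 = 1110101
1s count = 5

odd parity (5 ones in 1110101)


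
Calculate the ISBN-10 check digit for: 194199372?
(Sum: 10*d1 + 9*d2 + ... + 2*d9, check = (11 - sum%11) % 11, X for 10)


Weighted sum: 266
266 mod 11 = 2

Check digit: 9


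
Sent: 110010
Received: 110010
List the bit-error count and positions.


XOR: 000000

0 errors (received matches sent)


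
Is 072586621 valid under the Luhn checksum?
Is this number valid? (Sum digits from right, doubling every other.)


Luhn sum = 30
30 mod 10 = 0

Valid (Luhn sum mod 10 = 0)


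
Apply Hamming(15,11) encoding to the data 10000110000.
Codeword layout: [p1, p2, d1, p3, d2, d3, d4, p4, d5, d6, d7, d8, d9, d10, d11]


Parity bits: p1=0, p2=1, p3=0, p4=0

011000000110000


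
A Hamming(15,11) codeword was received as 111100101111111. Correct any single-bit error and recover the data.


Syndrome = 11: error at position 11

Data: 10011101111 (corrected bit 11)


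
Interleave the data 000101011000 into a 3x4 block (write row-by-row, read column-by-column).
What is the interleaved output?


Matrix:
  0001
  0101
  1000
Read columns: 001010000110

001010000110


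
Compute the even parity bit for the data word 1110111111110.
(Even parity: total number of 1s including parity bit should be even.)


Number of 1s in data: 11
Parity bit: 1

1


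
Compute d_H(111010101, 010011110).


XOR: 101001011
Count of 1s: 5

5


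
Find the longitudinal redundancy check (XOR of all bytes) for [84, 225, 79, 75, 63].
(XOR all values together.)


XOR chain: 84 ^ 225 ^ 79 ^ 75 ^ 63 = 142

142


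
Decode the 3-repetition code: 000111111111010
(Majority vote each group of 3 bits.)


Groups: 000, 111, 111, 111, 010
Majority votes: 01110

01110


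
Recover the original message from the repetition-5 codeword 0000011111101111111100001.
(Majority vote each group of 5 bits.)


Groups: 00000, 11111, 10111, 11111, 00001
Majority votes: 01110

01110


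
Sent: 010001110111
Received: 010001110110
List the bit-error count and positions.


XOR: 000000000001

1 error(s) at position(s): 11


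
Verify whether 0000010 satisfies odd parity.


Number of 1s: 1

Yes, parity is correct (1 ones)


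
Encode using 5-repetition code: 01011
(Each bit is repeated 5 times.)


Each bit -> 5 copies

0000011111000001111111111


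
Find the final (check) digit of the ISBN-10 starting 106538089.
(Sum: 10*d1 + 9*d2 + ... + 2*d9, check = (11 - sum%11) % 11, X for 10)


Weighted sum: 193
193 mod 11 = 6

Check digit: 5


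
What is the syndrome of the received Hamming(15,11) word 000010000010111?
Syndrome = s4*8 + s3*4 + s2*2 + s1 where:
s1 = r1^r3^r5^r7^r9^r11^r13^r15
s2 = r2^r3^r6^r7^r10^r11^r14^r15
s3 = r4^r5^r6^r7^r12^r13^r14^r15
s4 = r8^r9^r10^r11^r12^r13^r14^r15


s1=0, s2=1, s3=0, s4=0

Syndrome = 2 (error at position 2)


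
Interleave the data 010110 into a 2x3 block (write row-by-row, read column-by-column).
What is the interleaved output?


Matrix:
  010
  110
Read columns: 011100

011100


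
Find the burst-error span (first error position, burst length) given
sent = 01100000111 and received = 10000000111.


XOR: 11100000000

Burst at position 0, length 3


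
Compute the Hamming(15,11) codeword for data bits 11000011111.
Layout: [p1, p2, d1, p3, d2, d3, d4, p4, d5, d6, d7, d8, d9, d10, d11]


Parity bits: p1=1, p2=0, p3=1, p4=1

101110010011111


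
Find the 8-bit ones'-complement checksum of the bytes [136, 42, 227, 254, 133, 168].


Sum = 960 mod 256 = 192
Complement = 63

63


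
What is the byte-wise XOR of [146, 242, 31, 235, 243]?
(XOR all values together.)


XOR chain: 146 ^ 242 ^ 31 ^ 235 ^ 243 = 103

103


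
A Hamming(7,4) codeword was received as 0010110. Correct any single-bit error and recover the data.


Syndrome = 0: no error detected

Data: 1110 (no errors)


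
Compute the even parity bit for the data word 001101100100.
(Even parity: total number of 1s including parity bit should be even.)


Number of 1s in data: 5
Parity bit: 1

1


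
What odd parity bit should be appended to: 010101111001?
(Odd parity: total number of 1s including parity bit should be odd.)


Number of 1s in data: 7
Parity bit: 0

0


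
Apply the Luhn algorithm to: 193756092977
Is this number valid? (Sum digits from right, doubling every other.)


Luhn sum = 65
65 mod 10 = 5

Invalid (Luhn sum mod 10 = 5)


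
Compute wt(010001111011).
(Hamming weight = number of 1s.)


Counting 1s in 010001111011

7


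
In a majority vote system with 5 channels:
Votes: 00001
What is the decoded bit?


Ones: 1 out of 5
Threshold: 3

0 (1/5 voted 1)


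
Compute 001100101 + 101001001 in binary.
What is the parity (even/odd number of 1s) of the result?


001100101 = 101
101001001 = 329
Sum = 430 = 110101110
1s count = 6

even parity (6 ones in 110101110)


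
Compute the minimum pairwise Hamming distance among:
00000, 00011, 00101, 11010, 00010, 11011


Comparing all pairs, minimum distance: 1
Can detect 0 errors, correct 0 errors

1


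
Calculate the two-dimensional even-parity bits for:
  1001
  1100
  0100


Row parities: 001
Column parities: 0001

Row P: 001, Col P: 0001, Corner: 1


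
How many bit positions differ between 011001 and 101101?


XOR: 110100
Count of 1s: 3

3


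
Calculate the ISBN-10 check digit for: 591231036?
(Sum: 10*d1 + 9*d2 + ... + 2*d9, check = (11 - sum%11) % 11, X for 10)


Weighted sum: 197
197 mod 11 = 10

Check digit: 1


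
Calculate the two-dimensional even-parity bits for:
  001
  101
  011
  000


Row parities: 1000
Column parities: 111

Row P: 1000, Col P: 111, Corner: 1


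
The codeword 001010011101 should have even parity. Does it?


Number of 1s: 6

Yes, parity is correct (6 ones)


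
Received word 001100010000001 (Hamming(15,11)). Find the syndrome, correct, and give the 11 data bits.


Syndrome = 0: no error detected

Data: 10000000001 (no errors)


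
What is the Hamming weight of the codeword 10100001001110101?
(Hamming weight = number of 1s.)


Counting 1s in 10100001001110101

8


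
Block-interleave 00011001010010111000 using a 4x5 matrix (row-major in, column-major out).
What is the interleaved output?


Matrix:
  00011
  00101
  00101
  11000
Read columns: 00010001011010001110

00010001011010001110


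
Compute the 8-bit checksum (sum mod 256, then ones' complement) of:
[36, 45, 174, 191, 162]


Sum = 608 mod 256 = 96
Complement = 159

159


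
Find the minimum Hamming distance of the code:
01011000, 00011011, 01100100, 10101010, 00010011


Comparing all pairs, minimum distance: 1
Can detect 0 errors, correct 0 errors

1


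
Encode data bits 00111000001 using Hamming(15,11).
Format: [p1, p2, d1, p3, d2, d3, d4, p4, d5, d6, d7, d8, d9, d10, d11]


Parity bits: p1=1, p2=1, p3=1, p4=0

110101101000001


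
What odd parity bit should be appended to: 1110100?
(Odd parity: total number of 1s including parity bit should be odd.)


Number of 1s in data: 4
Parity bit: 1

1


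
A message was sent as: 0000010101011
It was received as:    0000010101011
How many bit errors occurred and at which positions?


XOR: 0000000000000

0 errors (received matches sent)


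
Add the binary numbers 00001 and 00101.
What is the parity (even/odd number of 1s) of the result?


00001 = 1
00101 = 5
Sum = 6 = 110
1s count = 2

even parity (2 ones in 110)


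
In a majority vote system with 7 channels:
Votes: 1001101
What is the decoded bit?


Ones: 4 out of 7
Threshold: 4

1 (4/7 voted 1)


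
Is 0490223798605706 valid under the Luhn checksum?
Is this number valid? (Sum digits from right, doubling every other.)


Luhn sum = 66
66 mod 10 = 6

Invalid (Luhn sum mod 10 = 6)


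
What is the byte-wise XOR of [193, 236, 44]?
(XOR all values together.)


XOR chain: 193 ^ 236 ^ 44 = 1

1


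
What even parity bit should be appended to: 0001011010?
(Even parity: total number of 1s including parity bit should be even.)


Number of 1s in data: 4
Parity bit: 0

0


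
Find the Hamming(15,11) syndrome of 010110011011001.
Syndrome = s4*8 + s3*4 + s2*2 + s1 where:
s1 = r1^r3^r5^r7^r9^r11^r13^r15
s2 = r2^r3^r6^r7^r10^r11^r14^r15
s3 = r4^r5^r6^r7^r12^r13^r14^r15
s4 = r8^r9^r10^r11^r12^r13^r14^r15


s1=0, s2=1, s3=0, s4=1

Syndrome = 10 (error at position 10)


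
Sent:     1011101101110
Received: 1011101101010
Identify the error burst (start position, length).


XOR: 0000000000100

Burst at position 10, length 1


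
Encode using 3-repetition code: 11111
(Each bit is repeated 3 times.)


Each bit -> 3 copies

111111111111111


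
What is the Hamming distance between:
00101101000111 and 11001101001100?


XOR: 11100000001011
Count of 1s: 6

6


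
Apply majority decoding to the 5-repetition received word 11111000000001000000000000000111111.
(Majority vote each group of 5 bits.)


Groups: 11111, 00000, 00010, 00000, 00000, 00001, 11111
Majority votes: 1000001

1000001


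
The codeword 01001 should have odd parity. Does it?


Number of 1s: 2

No, parity error (2 ones)


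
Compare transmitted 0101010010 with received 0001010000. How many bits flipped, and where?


XOR: 0100000010

2 error(s) at position(s): 1, 8


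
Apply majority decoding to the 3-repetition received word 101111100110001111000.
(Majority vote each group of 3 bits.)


Groups: 101, 111, 100, 110, 001, 111, 000
Majority votes: 1101010

1101010


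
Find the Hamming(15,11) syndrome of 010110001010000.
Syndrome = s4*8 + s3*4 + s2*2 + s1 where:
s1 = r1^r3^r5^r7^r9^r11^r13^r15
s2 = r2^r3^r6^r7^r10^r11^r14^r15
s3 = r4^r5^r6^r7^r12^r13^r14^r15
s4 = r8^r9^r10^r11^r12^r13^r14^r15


s1=1, s2=0, s3=0, s4=0

Syndrome = 1 (error at position 1)


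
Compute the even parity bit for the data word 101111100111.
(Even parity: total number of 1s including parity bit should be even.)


Number of 1s in data: 9
Parity bit: 1

1


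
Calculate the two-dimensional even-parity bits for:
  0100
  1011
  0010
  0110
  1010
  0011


Row parities: 111000
Column parities: 0010

Row P: 111000, Col P: 0010, Corner: 1


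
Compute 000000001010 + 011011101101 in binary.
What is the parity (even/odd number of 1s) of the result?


000000001010 = 10
011011101101 = 1773
Sum = 1783 = 11011110111
1s count = 9

odd parity (9 ones in 11011110111)


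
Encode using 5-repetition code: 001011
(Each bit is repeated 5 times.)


Each bit -> 5 copies

000000000011111000001111111111


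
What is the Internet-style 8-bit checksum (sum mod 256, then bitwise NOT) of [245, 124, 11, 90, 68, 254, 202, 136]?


Sum = 1130 mod 256 = 106
Complement = 149

149


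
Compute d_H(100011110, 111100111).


XOR: 011111001
Count of 1s: 6

6


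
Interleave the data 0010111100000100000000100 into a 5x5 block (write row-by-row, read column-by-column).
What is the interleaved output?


Matrix:
  00101
  11100
  00010
  00000
  00100
Read columns: 0100001000110010010010000

0100001000110010010010000


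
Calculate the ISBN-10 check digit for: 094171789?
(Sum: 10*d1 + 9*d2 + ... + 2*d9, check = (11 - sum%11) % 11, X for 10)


Weighted sum: 237
237 mod 11 = 6

Check digit: 5


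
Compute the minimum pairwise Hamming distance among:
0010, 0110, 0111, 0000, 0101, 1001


Comparing all pairs, minimum distance: 1
Can detect 0 errors, correct 0 errors

1


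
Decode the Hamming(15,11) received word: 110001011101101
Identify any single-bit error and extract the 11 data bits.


Syndrome = 0: no error detected

Data: 00101101101 (no errors)


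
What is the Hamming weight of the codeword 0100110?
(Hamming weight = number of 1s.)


Counting 1s in 0100110

3


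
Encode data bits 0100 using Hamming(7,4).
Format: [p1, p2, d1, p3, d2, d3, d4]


Parity bits: p1=1, p2=0, p3=1

1001100


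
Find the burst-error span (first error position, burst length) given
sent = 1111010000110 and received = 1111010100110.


XOR: 0000000100000

Burst at position 7, length 1


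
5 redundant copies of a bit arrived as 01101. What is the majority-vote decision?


Ones: 3 out of 5
Threshold: 3

1 (3/5 voted 1)


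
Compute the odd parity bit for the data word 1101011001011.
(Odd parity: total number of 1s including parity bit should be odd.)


Number of 1s in data: 8
Parity bit: 1

1
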